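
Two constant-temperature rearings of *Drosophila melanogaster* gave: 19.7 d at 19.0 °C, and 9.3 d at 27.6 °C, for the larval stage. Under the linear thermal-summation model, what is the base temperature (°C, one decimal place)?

Under the model K = D·(T − T_b), so D₁·(T₁ − T_b) = D₂·(T₂ − T_b).
19.7·(19.0 − T_b) = 9.3·(27.6 − T_b)
T_b = (19.7·19.0 − 9.3·27.6) / (19.7 − 9.3) = 117.62 / 10.4 = 11.310 °C ≈ 11.3 °C.

11.3 °C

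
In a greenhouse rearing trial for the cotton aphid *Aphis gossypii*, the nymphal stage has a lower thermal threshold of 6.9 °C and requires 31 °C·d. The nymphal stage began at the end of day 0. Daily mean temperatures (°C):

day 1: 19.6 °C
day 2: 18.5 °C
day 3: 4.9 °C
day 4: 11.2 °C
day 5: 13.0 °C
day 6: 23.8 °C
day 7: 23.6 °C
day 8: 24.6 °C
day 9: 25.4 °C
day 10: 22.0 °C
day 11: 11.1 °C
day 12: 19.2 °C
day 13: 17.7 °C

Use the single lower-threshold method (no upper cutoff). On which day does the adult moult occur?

Daily DD above 6.9 °C: 12.7, 11.6, 0.0, 4.3, 6.1, 16.9, 16.7, 17.7, 18.5, 15.1, 4.2, 12.3, 10.8.
Cumulative: 12.7, 24.3, 24.3, 28.6, 34.7, 51.6, 68.3, 86.0, 104.5, 119.6, 123.8, 136.1, 146.9.
The total first reaches 31 DD on day 5.

day 5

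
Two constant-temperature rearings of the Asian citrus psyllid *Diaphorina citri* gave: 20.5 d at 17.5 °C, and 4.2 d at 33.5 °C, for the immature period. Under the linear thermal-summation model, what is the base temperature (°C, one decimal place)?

13.4 °C

Linear rate model ⇒ the product D·(T − T_b) is constant across temperatures.
20.5·(17.5 − T_b) = 4.2·(33.5 − T_b)
T_b = (20.5·17.5 − 4.2·33.5) / (20.5 − 4.2) = 218.05 / 16.3 = 13.377 °C ≈ 13.4 °C.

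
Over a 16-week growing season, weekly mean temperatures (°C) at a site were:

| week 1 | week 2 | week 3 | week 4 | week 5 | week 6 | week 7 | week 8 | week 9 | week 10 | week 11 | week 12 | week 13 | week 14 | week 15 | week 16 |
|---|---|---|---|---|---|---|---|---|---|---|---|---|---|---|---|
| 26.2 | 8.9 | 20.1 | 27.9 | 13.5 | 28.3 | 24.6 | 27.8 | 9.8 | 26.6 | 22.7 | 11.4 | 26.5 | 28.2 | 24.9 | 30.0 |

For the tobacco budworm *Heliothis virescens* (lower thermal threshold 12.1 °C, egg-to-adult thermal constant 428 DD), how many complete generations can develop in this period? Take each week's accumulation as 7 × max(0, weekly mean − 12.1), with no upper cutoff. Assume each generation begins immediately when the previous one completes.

Weekly DD (7 × max(0, T̄ − 12.1)): 98.7, 0.0, 56.0, 110.6, 9.8, 113.4, 87.5, 109.9, 0.0, 101.5, 74.2, 0.0, 100.8, 112.7, 89.6, 125.3.
Season total = 1190.0 DD.
Complete generations = ⌊1190.0 / 428⌋ = 2.

2 generations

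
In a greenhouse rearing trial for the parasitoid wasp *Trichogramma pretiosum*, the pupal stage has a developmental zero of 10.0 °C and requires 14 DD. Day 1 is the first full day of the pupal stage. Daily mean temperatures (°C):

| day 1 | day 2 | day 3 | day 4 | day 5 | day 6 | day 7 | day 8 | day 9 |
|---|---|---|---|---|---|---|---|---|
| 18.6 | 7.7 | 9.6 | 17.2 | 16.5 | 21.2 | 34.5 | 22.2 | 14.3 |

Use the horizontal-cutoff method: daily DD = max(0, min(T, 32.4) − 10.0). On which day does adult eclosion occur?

day 4

Daily DD above 10.0 °C (capped at 22.4): 8.6, 0.0, 0.0, 7.2, 6.5, 11.2, 22.4, 12.2, 4.3.
Cumulative: 8.6, 8.6, 8.6, 15.8, 22.3, 33.5, 55.9, 68.1, 72.4.
The total first reaches 14 DD on day 4.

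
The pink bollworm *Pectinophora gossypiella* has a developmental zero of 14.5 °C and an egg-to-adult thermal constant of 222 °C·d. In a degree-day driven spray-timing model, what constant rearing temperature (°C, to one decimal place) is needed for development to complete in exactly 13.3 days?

31.2 °C

Required daily accumulation = 222 / 13.3 = 16.692 DD/day.
T = T_base + 16.692 = 14.5 + 16.692 = 31.192 ≈ 31.2 °C.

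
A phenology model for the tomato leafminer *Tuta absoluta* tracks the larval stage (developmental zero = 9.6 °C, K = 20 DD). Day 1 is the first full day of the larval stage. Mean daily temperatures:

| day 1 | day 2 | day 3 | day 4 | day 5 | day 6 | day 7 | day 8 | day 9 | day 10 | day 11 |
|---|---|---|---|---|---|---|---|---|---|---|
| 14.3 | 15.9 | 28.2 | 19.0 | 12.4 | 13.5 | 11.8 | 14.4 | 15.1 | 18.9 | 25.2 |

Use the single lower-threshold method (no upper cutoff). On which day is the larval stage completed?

day 3

Daily DD above 9.6 °C: 4.7, 6.3, 18.6, 9.4, 2.8, 3.9, 2.2, 4.8, 5.5, 9.3, 15.6.
Cumulative: 4.7, 11.0, 29.6, 39.0, 41.8, 45.7, 47.9, 52.7, 58.2, 67.5, 83.1.
The total first reaches 20 DD on day 3.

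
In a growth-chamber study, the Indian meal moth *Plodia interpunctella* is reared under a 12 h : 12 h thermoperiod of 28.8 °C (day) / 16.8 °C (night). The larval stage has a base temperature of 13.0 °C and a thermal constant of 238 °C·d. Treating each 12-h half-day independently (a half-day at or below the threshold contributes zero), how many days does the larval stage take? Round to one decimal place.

24.3 days

Day half: max(0, 28.8 − 13.0) × 0.5 = 15.8 × 0.5 = 7.90 DD.
Night half: max(0, 16.8 − 13.0) × 0.5 = 3.8 × 0.5 = 1.90 DD.
Per 24 h: 9.80 DD/day.
Duration = 238 / 9.80 = 24.286 ≈ 24.3 days.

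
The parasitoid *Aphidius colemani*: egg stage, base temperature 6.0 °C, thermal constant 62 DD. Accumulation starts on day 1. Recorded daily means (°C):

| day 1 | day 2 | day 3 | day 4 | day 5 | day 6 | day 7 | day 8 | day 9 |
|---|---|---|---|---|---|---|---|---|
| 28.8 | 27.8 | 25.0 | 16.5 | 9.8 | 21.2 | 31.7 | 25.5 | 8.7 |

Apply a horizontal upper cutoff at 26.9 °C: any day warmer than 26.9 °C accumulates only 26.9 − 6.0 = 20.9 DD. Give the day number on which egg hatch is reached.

Daily DD above 6.0 °C (capped at 20.9): 20.9, 20.9, 19.0, 10.5, 3.8, 15.2, 20.9, 19.5, 2.7.
Cumulative: 20.9, 41.8, 60.8, 71.3, 75.1, 90.3, 111.2, 130.7, 133.4.
The total first reaches 62 DD on day 4.

day 4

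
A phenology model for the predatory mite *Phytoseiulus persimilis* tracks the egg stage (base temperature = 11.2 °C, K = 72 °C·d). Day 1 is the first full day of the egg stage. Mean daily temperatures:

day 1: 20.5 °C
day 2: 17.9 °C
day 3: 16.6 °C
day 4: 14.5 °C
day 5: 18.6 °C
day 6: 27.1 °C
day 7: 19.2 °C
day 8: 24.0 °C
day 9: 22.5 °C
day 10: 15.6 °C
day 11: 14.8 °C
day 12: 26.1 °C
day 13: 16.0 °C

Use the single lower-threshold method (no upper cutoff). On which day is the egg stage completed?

Daily DD above 11.2 °C: 9.3, 6.7, 5.4, 3.3, 7.4, 15.9, 8.0, 12.8, 11.3, 4.4, 3.6, 14.9, 4.8.
Cumulative: 9.3, 16.0, 21.4, 24.7, 32.1, 48.0, 56.0, 68.8, 80.1, 84.5, 88.1, 103.0, 107.8.
The total first reaches 72 DD on day 9.

day 9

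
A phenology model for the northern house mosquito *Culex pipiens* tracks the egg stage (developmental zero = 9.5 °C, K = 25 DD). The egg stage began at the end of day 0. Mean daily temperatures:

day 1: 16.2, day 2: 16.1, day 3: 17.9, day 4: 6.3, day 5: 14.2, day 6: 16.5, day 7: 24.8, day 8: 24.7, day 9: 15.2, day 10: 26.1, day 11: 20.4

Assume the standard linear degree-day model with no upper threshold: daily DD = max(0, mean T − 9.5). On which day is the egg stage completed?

Daily DD above 9.5 °C: 6.7, 6.6, 8.4, 0.0, 4.7, 7.0, 15.3, 15.2, 5.7, 16.6, 10.9.
Cumulative: 6.7, 13.3, 21.7, 21.7, 26.4, 33.4, 48.7, 63.9, 69.6, 86.2, 97.1.
The total first reaches 25 DD on day 5.

day 5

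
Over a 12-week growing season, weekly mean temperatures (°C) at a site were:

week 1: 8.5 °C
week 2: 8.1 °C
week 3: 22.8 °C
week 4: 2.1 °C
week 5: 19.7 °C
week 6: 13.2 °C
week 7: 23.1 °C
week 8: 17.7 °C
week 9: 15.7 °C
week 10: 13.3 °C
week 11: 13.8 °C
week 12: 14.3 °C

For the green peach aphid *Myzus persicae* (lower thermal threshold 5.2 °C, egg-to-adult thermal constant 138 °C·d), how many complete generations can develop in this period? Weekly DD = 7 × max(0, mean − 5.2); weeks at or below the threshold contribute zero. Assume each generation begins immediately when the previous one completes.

5 generations

Weekly DD (7 × max(0, T̄ − 5.2)): 23.1, 20.3, 123.2, 0.0, 101.5, 56.0, 125.3, 87.5, 73.5, 56.7, 60.2, 63.7.
Season total = 791.0 DD.
Complete generations = ⌊791.0 / 138⌋ = 5.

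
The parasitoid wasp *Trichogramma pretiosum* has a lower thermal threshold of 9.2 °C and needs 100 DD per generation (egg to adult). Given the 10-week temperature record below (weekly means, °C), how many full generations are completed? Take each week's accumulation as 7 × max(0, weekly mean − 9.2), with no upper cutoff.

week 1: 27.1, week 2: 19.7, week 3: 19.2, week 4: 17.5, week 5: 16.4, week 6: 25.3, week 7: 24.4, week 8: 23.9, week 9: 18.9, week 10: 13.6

7 generations

Weekly DD (7 × max(0, T̄ − 9.2)): 125.3, 73.5, 70.0, 58.1, 50.4, 112.7, 106.4, 102.9, 67.9, 30.8.
Season total = 798.0 DD.
Complete generations = ⌊798.0 / 100⌋ = 7.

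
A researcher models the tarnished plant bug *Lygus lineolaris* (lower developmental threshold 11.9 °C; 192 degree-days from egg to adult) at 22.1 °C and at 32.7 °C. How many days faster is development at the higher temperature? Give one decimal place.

9.6 days

At 22.1 °C: 192 / (22.1 − 11.9) = 192 / 10.2 = 18.824 d.
At 32.7 °C: 192 / (32.7 − 11.9) = 192 / 20.8 = 9.231 d.
Difference = |18.824 − 9.231| = 9.593 ≈ 9.6 days.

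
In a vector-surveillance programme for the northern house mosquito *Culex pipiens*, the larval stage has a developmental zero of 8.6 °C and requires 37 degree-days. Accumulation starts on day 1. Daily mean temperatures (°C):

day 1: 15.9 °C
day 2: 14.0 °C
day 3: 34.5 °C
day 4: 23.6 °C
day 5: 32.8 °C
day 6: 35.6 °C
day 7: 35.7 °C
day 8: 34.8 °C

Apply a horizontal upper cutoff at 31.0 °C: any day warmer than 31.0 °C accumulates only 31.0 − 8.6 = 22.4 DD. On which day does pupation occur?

Daily DD above 8.6 °C (capped at 22.4): 7.3, 5.4, 22.4, 15.0, 22.4, 22.4, 22.4, 22.4.
Cumulative: 7.3, 12.7, 35.1, 50.1, 72.5, 94.9, 117.3, 139.7.
The total first reaches 37 DD on day 4.

day 4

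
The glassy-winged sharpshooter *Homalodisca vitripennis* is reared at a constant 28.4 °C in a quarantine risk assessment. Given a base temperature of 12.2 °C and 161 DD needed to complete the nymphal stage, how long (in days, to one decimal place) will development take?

9.9 days

Daily accumulation = 28.4 − 12.2 = 16.2 DD/day.
Duration = 161 / 16.2 = 9.938 ≈ 9.9 days.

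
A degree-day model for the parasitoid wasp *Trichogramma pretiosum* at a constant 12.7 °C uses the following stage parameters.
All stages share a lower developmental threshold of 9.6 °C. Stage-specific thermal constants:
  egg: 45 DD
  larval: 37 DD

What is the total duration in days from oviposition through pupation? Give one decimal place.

26.5 days

Daily accumulation at 12.7 °C = 12.7 − 9.6 = 3.1 DD/day.
Total K = 45 + 37 = 82 DD.
Total duration = 82 / 3.1 = 26.452 ≈ 26.5 days.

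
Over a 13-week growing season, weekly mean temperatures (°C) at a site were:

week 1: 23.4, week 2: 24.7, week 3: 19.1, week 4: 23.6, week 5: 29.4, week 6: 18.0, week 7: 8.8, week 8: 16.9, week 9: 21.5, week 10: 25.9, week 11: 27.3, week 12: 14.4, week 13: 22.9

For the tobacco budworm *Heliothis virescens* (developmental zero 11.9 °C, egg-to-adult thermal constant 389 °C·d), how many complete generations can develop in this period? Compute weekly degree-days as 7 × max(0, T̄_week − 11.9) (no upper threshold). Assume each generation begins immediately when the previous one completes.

2 generations

Weekly DD (7 × max(0, T̄ − 11.9)): 80.5, 89.6, 50.4, 81.9, 122.5, 42.7, 0.0, 35.0, 67.2, 98.0, 107.8, 17.5, 77.0.
Season total = 870.1 DD.
Complete generations = ⌊870.1 / 389⌋ = 2.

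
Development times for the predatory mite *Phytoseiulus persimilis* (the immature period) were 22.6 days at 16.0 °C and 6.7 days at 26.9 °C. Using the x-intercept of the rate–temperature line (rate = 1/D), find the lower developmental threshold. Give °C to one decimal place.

Under the model K = D·(T − T_b), so D₁·(T₁ − T_b) = D₂·(T₂ − T_b).
22.6·(16.0 − T_b) = 6.7·(26.9 − T_b)
T_b = (22.6·16.0 − 6.7·26.9) / (22.6 − 6.7) = 181.37 / 15.9 = 11.407 °C ≈ 11.4 °C.

11.4 °C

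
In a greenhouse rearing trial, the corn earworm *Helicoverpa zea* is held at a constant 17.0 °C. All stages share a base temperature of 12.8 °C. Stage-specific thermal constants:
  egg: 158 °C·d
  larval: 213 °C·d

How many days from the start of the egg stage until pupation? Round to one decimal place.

88.3 days

Daily accumulation at 17.0 °C = 17.0 − 12.8 = 4.2 DD/day.
Total K = 158 + 213 = 371 DD.
Total duration = 371 / 4.2 = 88.333 ≈ 88.3 days.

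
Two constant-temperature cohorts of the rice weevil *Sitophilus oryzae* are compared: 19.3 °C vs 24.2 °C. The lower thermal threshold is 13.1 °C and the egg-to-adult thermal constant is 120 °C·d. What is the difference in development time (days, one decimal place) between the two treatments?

At 19.3 °C: 120 / (19.3 − 13.1) = 120 / 6.2 = 19.355 d.
At 24.2 °C: 120 / (24.2 − 13.1) = 120 / 11.1 = 10.811 d.
Difference = |19.355 − 10.811| = 8.544 ≈ 8.5 days.

8.5 days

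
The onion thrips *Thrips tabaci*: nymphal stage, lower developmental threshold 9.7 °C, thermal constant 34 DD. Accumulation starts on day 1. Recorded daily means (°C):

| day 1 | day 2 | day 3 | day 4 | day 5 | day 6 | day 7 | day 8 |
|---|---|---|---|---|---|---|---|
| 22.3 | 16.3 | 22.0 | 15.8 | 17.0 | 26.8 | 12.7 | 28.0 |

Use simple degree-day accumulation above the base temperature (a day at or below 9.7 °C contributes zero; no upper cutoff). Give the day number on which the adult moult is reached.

Daily DD above 9.7 °C: 12.6, 6.6, 12.3, 6.1, 7.3, 17.1, 3.0, 18.3.
Cumulative: 12.6, 19.2, 31.5, 37.6, 44.9, 62.0, 65.0, 83.3.
The total first reaches 34 DD on day 4.

day 4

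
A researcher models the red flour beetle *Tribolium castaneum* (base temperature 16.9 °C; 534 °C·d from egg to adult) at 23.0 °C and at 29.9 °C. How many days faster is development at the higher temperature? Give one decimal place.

At 23.0 °C: 534 / (23.0 − 16.9) = 534 / 6.1 = 87.541 d.
At 29.9 °C: 534 / (29.9 − 16.9) = 534 / 13.0 = 41.077 d.
Difference = |87.541 − 41.077| = 46.464 ≈ 46.5 days.

46.5 days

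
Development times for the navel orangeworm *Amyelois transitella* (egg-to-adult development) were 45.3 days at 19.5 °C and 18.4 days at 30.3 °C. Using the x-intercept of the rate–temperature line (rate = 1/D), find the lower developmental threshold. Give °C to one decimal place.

Linear rate model ⇒ the product D·(T − T_b) is constant across temperatures.
45.3·(19.5 − T_b) = 18.4·(30.3 − T_b)
T_b = (45.3·19.5 − 18.4·30.3) / (45.3 − 18.4) = 325.83 / 26.9 = 12.113 °C ≈ 12.1 °C.

12.1 °C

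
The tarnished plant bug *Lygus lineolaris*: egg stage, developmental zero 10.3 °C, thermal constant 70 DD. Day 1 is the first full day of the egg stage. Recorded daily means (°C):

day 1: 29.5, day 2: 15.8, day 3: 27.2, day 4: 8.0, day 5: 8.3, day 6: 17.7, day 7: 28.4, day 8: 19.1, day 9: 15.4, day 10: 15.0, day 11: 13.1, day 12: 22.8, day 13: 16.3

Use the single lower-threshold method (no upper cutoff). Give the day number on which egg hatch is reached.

day 8

Daily DD above 10.3 °C: 19.2, 5.5, 16.9, 0.0, 0.0, 7.4, 18.1, 8.8, 5.1, 4.7, 2.8, 12.5, 6.0.
Cumulative: 19.2, 24.7, 41.6, 41.6, 41.6, 49.0, 67.1, 75.9, 81.0, 85.7, 88.5, 101.0, 107.0.
The total first reaches 70 DD on day 8.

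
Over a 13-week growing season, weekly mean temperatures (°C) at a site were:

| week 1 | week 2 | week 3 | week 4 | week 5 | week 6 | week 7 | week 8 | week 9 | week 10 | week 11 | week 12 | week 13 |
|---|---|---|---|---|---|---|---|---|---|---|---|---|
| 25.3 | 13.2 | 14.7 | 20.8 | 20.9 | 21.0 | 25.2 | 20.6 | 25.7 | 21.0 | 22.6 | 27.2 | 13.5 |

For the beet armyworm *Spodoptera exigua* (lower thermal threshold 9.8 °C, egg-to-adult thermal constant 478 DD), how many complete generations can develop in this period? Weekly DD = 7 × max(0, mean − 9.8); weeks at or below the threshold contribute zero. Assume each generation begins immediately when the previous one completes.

Weekly DD (7 × max(0, T̄ − 9.8)): 108.5, 23.8, 34.3, 77.0, 77.7, 78.4, 107.8, 75.6, 111.3, 78.4, 89.6, 121.8, 25.9.
Season total = 1010.1 DD.
Complete generations = ⌊1010.1 / 478⌋ = 2.

2 generations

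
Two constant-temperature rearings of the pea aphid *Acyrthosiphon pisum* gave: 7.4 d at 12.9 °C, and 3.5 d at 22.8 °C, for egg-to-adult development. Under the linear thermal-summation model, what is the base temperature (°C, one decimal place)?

4.0 °C

Under the model K = D·(T − T_b), so D₁·(T₁ − T_b) = D₂·(T₂ − T_b).
7.4·(12.9 − T_b) = 3.5·(22.8 − T_b)
T_b = (7.4·12.9 − 3.5·22.8) / (7.4 − 3.5) = 15.66 / 3.9 = 4.015 °C ≈ 4.0 °C.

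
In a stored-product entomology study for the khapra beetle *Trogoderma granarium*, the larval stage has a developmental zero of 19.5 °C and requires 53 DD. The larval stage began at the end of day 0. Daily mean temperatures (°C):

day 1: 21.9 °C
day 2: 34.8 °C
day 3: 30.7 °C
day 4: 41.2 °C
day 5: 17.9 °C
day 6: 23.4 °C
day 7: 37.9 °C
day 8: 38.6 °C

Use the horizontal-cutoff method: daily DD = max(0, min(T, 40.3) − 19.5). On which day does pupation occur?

Daily DD above 19.5 °C (capped at 20.8): 2.4, 15.3, 11.2, 20.8, 0.0, 3.9, 18.4, 19.1.
Cumulative: 2.4, 17.7, 28.9, 49.7, 49.7, 53.6, 72.0, 91.1.
The total first reaches 53 DD on day 6.

day 6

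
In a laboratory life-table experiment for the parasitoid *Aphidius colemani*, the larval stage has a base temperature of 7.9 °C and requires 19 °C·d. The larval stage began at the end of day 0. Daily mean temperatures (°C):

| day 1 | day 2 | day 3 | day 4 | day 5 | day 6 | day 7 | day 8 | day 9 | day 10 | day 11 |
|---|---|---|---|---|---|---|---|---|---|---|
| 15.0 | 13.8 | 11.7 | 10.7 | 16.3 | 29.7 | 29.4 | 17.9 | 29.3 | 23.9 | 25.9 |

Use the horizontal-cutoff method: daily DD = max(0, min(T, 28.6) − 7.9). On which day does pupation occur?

Daily DD above 7.9 °C (capped at 20.7): 7.1, 5.9, 3.8, 2.8, 8.4, 20.7, 20.7, 10.0, 20.7, 16.0, 18.0.
Cumulative: 7.1, 13.0, 16.8, 19.6, 28.0, 48.7, 69.4, 79.4, 100.1, 116.1, 134.1.
The total first reaches 19 DD on day 4.

day 4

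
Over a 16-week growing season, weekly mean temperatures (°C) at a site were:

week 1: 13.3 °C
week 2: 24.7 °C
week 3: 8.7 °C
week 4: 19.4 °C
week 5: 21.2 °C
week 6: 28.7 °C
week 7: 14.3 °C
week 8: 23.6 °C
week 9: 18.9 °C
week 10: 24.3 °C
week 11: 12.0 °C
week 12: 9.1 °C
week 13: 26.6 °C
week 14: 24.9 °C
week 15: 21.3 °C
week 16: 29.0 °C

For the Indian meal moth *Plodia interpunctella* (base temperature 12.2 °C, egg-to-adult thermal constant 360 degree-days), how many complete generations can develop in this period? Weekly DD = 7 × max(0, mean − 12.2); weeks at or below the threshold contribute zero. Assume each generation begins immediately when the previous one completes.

Weekly DD (7 × max(0, T̄ − 12.2)): 7.7, 87.5, 0.0, 50.4, 63.0, 115.5, 14.7, 79.8, 46.9, 84.7, 0.0, 0.0, 100.8, 88.9, 63.7, 117.6.
Season total = 921.2 DD.
Complete generations = ⌊921.2 / 360⌋ = 2.

2 generations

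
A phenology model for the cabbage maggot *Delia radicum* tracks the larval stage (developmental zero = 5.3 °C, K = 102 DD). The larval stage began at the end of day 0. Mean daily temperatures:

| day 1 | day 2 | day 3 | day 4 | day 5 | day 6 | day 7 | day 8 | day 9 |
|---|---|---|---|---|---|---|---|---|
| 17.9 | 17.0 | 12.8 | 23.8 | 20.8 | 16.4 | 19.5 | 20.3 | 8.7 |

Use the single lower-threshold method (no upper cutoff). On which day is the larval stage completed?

day 8

Daily DD above 5.3 °C: 12.6, 11.7, 7.5, 18.5, 15.5, 11.1, 14.2, 15.0, 3.4.
Cumulative: 12.6, 24.3, 31.8, 50.3, 65.8, 76.9, 91.1, 106.1, 109.5.
The total first reaches 102 DD on day 8.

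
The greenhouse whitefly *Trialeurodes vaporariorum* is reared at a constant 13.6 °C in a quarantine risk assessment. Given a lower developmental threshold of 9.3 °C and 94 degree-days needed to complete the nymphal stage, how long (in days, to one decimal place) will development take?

21.9 days

Daily accumulation = 13.6 − 9.3 = 4.3 DD/day.
Duration = 94 / 4.3 = 21.860 ≈ 21.9 days.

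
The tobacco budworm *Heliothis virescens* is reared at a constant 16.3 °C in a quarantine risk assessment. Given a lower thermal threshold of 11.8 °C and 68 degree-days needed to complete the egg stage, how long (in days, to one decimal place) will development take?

Daily accumulation = 16.3 − 11.8 = 4.5 DD/day.
Duration = 68 / 4.5 = 15.111 ≈ 15.1 days.

15.1 days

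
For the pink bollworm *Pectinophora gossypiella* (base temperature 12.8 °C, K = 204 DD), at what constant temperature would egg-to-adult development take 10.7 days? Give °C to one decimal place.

31.9 °C

Required daily accumulation = 204 / 10.7 = 19.065 DD/day.
T = T_base + 19.065 = 12.8 + 19.065 = 31.865 ≈ 31.9 °C.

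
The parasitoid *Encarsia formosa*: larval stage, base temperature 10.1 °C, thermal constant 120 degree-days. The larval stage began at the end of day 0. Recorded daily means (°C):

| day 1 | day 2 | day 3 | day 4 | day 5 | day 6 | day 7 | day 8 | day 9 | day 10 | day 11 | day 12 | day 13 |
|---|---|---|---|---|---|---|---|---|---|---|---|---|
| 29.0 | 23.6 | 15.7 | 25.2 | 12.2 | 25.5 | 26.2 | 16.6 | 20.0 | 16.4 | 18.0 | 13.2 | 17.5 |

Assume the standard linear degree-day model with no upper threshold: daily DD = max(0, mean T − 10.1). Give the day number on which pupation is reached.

Daily DD above 10.1 °C: 18.9, 13.5, 5.6, 15.1, 2.1, 15.4, 16.1, 6.5, 9.9, 6.3, 7.9, 3.1, 7.4.
Cumulative: 18.9, 32.4, 38.0, 53.1, 55.2, 70.6, 86.7, 93.2, 103.1, 109.4, 117.3, 120.4, 127.8.
The total first reaches 120 DD on day 12.

day 12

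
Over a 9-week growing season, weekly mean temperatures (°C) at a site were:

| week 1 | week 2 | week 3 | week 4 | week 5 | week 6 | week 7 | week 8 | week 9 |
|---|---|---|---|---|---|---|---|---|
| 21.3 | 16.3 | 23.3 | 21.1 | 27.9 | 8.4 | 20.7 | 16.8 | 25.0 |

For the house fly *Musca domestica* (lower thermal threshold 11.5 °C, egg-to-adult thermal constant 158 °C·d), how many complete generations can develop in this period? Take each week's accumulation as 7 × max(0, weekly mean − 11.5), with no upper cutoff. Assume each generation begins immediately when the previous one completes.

Weekly DD (7 × max(0, T̄ − 11.5)): 68.6, 33.6, 82.6, 67.2, 114.8, 0.0, 64.4, 37.1, 94.5.
Season total = 562.8 DD.
Complete generations = ⌊562.8 / 158⌋ = 3.

3 generations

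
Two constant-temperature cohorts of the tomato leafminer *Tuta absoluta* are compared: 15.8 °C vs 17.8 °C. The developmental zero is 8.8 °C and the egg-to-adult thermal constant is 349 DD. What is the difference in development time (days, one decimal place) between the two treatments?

11.1 days

At 15.8 °C: 349 / (15.8 − 8.8) = 349 / 7.0 = 49.857 d.
At 17.8 °C: 349 / (17.8 − 8.8) = 349 / 9.0 = 38.778 d.
Difference = |49.857 − 38.778| = 11.079 ≈ 11.1 days.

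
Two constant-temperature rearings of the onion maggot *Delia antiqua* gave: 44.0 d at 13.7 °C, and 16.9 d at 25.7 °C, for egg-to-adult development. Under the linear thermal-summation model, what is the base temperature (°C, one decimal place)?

6.2 °C

Under the model K = D·(T − T_b), so D₁·(T₁ − T_b) = D₂·(T₂ − T_b).
44.0·(13.7 − T_b) = 16.9·(25.7 − T_b)
T_b = (44.0·13.7 − 16.9·25.7) / (44.0 − 16.9) = 168.47 / 27.1 = 6.217 °C ≈ 6.2 °C.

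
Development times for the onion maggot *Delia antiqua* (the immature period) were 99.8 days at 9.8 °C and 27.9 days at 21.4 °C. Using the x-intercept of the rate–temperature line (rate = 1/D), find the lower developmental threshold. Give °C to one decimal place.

Linear rate model ⇒ the product D·(T − T_b) is constant across temperatures.
99.8·(9.8 − T_b) = 27.9·(21.4 − T_b)
T_b = (99.8·9.8 − 27.9·21.4) / (99.8 − 27.9) = 380.98 / 71.9 = 5.299 °C ≈ 5.3 °C.

5.3 °C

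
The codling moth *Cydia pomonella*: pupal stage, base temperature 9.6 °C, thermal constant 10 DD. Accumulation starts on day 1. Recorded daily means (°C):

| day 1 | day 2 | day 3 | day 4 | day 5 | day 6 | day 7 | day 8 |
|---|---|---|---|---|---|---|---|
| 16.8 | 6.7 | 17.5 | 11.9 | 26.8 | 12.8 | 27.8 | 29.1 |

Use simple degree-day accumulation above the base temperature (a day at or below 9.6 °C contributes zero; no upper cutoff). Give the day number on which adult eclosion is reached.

Daily DD above 9.6 °C: 7.2, 0.0, 7.9, 2.3, 17.2, 3.2, 18.2, 19.5.
Cumulative: 7.2, 7.2, 15.1, 17.4, 34.6, 37.8, 56.0, 75.5.
The total first reaches 10 DD on day 3.

day 3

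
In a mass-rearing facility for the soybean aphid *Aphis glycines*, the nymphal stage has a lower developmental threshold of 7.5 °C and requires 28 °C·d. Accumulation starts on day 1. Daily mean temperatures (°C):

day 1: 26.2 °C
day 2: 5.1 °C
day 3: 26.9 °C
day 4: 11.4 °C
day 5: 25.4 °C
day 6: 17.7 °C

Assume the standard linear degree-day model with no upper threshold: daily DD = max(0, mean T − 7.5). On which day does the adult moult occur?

Daily DD above 7.5 °C: 18.7, 0.0, 19.4, 3.9, 17.9, 10.2.
Cumulative: 18.7, 18.7, 38.1, 42.0, 59.9, 70.1.
The total first reaches 28 DD on day 3.

day 3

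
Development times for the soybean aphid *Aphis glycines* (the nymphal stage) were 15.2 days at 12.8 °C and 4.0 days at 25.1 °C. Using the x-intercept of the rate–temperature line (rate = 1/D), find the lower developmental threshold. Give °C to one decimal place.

Equal thermal constants: D₁(T₁ − T_b) = D₂(T₂ − T_b).
15.2·(12.8 − T_b) = 4.0·(25.1 − T_b)
T_b = (15.2·12.8 − 4.0·25.1) / (15.2 − 4.0) = 94.16 / 11.2 = 8.407 °C ≈ 8.4 °C.

8.4 °C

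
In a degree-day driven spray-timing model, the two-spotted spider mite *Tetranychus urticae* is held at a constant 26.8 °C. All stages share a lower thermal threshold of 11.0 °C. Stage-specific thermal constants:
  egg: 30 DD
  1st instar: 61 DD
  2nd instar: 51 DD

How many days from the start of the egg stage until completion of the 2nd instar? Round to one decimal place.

9.0 days

Daily accumulation at 26.8 °C = 26.8 − 11.0 = 15.8 DD/day.
Total K = 30 + 61 + 51 = 142 DD.
Total duration = 142 / 15.8 = 8.987 ≈ 9.0 days.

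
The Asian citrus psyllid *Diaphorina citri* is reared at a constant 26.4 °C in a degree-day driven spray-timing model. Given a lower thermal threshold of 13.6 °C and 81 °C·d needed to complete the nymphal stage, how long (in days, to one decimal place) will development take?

Daily accumulation = 26.4 − 13.6 = 12.8 DD/day.
Duration = 81 / 12.8 = 6.328 ≈ 6.3 days.

6.3 days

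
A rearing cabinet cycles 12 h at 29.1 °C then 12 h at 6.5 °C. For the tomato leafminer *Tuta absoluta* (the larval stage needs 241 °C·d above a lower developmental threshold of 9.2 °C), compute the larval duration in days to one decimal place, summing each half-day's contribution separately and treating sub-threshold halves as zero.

24.2 days

Day half: max(0, 29.1 − 9.2) × 0.5 = 19.9 × 0.5 = 9.95 DD.
Night half: max(0, 6.5 − 9.2) × 0.5 = 0.0 × 0.5 = 0.00 DD.
Per 24 h: 9.95 DD/day.
Duration = 241 / 9.95 = 24.221 ≈ 24.2 days.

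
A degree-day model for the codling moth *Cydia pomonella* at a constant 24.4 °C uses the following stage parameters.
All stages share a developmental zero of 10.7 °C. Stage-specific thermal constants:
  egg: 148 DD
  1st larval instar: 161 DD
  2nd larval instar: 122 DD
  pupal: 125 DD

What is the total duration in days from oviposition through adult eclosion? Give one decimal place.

40.6 days

Daily accumulation at 24.4 °C = 24.4 − 10.7 = 13.7 DD/day.
Total K = 148 + 161 + 122 + 125 = 556 DD.
Total duration = 556 / 13.7 = 40.584 ≈ 40.6 days.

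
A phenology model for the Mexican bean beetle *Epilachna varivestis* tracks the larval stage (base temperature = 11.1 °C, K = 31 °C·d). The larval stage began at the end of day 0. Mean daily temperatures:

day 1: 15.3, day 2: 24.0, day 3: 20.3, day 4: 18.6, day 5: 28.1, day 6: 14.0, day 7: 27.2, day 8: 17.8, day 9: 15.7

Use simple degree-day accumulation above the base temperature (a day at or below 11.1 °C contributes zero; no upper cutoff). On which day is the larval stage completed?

Daily DD above 11.1 °C: 4.2, 12.9, 9.2, 7.5, 17.0, 2.9, 16.1, 6.7, 4.6.
Cumulative: 4.2, 17.1, 26.3, 33.8, 50.8, 53.7, 69.8, 76.5, 81.1.
The total first reaches 31 DD on day 4.

day 4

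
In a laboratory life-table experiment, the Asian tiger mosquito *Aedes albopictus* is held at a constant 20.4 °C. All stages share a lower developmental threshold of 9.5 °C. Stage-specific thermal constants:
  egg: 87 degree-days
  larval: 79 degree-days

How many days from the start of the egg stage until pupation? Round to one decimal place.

Daily accumulation at 20.4 °C = 20.4 − 9.5 = 10.9 DD/day.
Total K = 87 + 79 = 166 DD.
Total duration = 166 / 10.9 = 15.229 ≈ 15.2 days.

15.2 days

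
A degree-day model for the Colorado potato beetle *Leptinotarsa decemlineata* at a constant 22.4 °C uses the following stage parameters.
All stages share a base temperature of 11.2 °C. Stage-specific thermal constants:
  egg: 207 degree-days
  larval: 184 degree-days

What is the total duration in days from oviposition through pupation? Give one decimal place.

Daily accumulation at 22.4 °C = 22.4 − 11.2 = 11.2 DD/day.
Total K = 207 + 184 = 391 DD.
Total duration = 391 / 11.2 = 34.911 ≈ 34.9 days.

34.9 days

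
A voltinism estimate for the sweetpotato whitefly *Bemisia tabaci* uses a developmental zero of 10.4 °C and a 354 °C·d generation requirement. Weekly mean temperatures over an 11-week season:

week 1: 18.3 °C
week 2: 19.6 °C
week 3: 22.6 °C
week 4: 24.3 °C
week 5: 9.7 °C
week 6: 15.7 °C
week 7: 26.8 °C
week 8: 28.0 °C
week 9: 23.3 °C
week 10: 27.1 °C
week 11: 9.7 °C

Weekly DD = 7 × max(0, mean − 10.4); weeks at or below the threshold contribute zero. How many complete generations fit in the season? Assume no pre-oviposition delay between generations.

2 generations

Weekly DD (7 × max(0, T̄ − 10.4)): 55.3, 64.4, 85.4, 97.3, 0.0, 37.1, 114.8, 123.2, 90.3, 116.9, 0.0.
Season total = 784.7 DD.
Complete generations = ⌊784.7 / 354⌋ = 2.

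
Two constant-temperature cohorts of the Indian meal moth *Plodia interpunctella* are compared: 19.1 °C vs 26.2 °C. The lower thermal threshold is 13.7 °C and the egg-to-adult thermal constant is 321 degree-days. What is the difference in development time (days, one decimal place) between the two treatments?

At 19.1 °C: 321 / (19.1 − 13.7) = 321 / 5.4 = 59.444 d.
At 26.2 °C: 321 / (26.2 − 13.7) = 321 / 12.5 = 25.680 d.
Difference = |59.444 − 25.680| = 33.764 ≈ 33.8 days.

33.8 days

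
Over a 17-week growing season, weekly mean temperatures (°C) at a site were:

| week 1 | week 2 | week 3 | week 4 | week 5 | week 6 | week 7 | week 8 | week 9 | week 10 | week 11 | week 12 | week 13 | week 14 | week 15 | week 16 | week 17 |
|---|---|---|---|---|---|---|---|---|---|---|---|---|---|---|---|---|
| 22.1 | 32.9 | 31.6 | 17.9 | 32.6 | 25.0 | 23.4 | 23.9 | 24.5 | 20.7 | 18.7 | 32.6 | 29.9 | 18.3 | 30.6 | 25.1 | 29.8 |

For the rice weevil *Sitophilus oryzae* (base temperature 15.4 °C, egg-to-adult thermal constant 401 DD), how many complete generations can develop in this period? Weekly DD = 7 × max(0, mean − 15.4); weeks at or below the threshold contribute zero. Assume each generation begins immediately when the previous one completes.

Weekly DD (7 × max(0, T̄ − 15.4)): 46.9, 122.5, 113.4, 17.5, 120.4, 67.2, 56.0, 59.5, 63.7, 37.1, 23.1, 120.4, 101.5, 20.3, 106.4, 67.9, 100.8.
Season total = 1244.6 DD.
Complete generations = ⌊1244.6 / 401⌋ = 3.

3 generations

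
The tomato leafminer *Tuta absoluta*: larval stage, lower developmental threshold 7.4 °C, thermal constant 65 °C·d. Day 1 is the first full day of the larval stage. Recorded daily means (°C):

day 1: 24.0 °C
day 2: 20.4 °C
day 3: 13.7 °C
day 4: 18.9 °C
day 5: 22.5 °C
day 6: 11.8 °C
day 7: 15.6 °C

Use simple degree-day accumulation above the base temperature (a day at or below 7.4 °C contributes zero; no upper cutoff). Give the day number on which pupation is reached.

Daily DD above 7.4 °C: 16.6, 13.0, 6.3, 11.5, 15.1, 4.4, 8.2.
Cumulative: 16.6, 29.6, 35.9, 47.4, 62.5, 66.9, 75.1.
The total first reaches 65 DD on day 6.

day 6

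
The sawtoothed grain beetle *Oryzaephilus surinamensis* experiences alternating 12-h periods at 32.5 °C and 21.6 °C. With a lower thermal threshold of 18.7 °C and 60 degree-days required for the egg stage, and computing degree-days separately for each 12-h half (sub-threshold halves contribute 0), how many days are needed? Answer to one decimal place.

Day half: max(0, 32.5 − 18.7) × 0.5 = 13.8 × 0.5 = 6.90 DD.
Night half: max(0, 21.6 − 18.7) × 0.5 = 2.9 × 0.5 = 1.45 DD.
Per 24 h: 8.35 DD/day.
Duration = 60 / 8.35 = 7.186 ≈ 7.2 days.

7.2 days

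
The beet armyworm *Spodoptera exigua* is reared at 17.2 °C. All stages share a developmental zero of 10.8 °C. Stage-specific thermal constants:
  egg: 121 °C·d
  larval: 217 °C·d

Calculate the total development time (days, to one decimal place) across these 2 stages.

52.8 days

Daily accumulation at 17.2 °C = 17.2 − 10.8 = 6.4 DD/day.
Total K = 121 + 217 = 338 DD.
Total duration = 338 / 6.4 = 52.813 ≈ 52.8 days.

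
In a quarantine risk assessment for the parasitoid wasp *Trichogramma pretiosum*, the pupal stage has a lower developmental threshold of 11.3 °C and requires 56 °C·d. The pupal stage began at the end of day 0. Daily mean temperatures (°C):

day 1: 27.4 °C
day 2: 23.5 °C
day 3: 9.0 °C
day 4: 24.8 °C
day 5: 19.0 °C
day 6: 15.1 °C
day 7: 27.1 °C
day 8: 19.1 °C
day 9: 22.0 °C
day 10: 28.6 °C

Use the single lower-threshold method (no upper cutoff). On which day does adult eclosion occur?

day 7

Daily DD above 11.3 °C: 16.1, 12.2, 0.0, 13.5, 7.7, 3.8, 15.8, 7.8, 10.7, 17.3.
Cumulative: 16.1, 28.3, 28.3, 41.8, 49.5, 53.3, 69.1, 76.9, 87.6, 104.9.
The total first reaches 56 DD on day 7.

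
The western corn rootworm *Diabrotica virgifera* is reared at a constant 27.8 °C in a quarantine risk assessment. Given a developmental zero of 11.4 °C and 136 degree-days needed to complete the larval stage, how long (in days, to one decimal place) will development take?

Daily accumulation = 27.8 − 11.4 = 16.4 DD/day.
Duration = 136 / 16.4 = 8.293 ≈ 8.3 days.

8.3 days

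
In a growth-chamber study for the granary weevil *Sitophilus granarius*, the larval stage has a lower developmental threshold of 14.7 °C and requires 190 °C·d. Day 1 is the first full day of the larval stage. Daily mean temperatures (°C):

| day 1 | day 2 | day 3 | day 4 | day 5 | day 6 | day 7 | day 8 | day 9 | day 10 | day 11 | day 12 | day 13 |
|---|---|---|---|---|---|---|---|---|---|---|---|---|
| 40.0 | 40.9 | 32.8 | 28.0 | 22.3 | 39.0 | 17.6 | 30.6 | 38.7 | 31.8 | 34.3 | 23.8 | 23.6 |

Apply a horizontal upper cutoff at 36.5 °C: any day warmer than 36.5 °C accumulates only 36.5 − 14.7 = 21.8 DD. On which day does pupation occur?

day 12

Daily DD above 14.7 °C (capped at 21.8): 21.8, 21.8, 18.1, 13.3, 7.6, 21.8, 2.9, 15.9, 21.8, 17.1, 19.6, 9.1, 8.9.
Cumulative: 21.8, 43.6, 61.7, 75.0, 82.6, 104.4, 107.3, 123.2, 145.0, 162.1, 181.7, 190.8, 199.7.
The total first reaches 190 DD on day 12.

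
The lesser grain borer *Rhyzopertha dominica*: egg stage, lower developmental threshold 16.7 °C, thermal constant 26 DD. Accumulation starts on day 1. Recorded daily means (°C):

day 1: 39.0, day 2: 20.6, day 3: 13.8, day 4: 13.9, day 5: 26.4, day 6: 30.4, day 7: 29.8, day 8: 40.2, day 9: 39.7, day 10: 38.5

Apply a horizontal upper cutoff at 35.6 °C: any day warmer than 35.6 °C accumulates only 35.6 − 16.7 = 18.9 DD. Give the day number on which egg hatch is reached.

Daily DD above 16.7 °C (capped at 18.9): 18.9, 3.9, 0.0, 0.0, 9.7, 13.7, 13.1, 18.9, 18.9, 18.9.
Cumulative: 18.9, 22.8, 22.8, 22.8, 32.5, 46.2, 59.3, 78.2, 97.1, 116.0.
The total first reaches 26 DD on day 5.

day 5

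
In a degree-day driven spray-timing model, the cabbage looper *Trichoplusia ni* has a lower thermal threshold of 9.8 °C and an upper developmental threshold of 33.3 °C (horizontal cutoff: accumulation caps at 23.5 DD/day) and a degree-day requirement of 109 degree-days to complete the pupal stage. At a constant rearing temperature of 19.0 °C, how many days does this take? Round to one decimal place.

11.8 days

Daily accumulation = 19.0 − 9.8 = 9.2 DD/day.
Duration = 109 / 9.2 = 11.848 ≈ 11.8 days.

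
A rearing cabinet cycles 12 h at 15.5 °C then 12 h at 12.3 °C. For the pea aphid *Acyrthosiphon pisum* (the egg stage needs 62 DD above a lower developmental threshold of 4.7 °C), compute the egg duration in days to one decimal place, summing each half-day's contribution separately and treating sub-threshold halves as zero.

6.7 days

Day half: max(0, 15.5 − 4.7) × 0.5 = 10.8 × 0.5 = 5.40 DD.
Night half: max(0, 12.3 − 4.7) × 0.5 = 7.6 × 0.5 = 3.80 DD.
Per 24 h: 9.20 DD/day.
Duration = 62 / 9.20 = 6.739 ≈ 6.7 days.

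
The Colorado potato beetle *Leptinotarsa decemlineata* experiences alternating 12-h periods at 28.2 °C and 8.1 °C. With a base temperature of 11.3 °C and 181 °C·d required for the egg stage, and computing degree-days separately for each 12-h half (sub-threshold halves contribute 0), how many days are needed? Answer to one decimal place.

Day half: max(0, 28.2 − 11.3) × 0.5 = 16.9 × 0.5 = 8.45 DD.
Night half: max(0, 8.1 − 11.3) × 0.5 = 0.0 × 0.5 = 0.00 DD.
Per 24 h: 8.45 DD/day.
Duration = 181 / 8.45 = 21.420 ≈ 21.4 days.

21.4 days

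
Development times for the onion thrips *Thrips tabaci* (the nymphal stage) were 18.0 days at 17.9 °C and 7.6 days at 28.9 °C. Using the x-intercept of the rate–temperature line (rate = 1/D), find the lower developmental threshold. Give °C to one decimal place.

9.9 °C

Under the model K = D·(T − T_b), so D₁·(T₁ − T_b) = D₂·(T₂ − T_b).
18.0·(17.9 − T_b) = 7.6·(28.9 − T_b)
T_b = (18.0·17.9 − 7.6·28.9) / (18.0 − 7.6) = 102.56 / 10.4 = 9.862 °C ≈ 9.9 °C.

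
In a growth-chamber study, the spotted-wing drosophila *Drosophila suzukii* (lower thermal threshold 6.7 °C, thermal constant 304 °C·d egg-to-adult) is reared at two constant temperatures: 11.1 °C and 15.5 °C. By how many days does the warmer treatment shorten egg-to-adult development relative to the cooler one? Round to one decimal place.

At 11.1 °C: 304 / (11.1 − 6.7) = 304 / 4.4 = 69.091 d.
At 15.5 °C: 304 / (15.5 − 6.7) = 304 / 8.8 = 34.545 d.
Difference = |69.091 − 34.545| = 34.545 ≈ 34.5 days.

34.5 days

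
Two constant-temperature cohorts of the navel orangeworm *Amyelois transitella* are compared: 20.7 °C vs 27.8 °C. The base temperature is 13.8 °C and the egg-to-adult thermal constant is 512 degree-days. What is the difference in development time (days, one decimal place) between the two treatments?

At 20.7 °C: 512 / (20.7 − 13.8) = 512 / 6.9 = 74.203 d.
At 27.8 °C: 512 / (27.8 − 13.8) = 512 / 14.0 = 36.571 d.
Difference = |74.203 − 36.571| = 37.631 ≈ 37.6 days.

37.6 days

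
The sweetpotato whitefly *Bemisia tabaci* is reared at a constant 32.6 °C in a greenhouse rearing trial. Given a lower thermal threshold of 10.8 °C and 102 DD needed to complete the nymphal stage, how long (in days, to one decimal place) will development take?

Daily accumulation = 32.6 − 10.8 = 21.8 DD/day.
Duration = 102 / 21.8 = 4.679 ≈ 4.7 days.

4.7 days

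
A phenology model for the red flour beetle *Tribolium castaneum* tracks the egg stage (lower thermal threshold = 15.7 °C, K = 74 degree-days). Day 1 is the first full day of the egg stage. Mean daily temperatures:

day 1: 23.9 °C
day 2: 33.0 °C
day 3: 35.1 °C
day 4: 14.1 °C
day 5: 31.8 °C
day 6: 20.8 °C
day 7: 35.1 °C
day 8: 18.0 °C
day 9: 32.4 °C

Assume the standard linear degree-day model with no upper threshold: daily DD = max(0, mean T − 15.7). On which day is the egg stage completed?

day 7

Daily DD above 15.7 °C: 8.2, 17.3, 19.4, 0.0, 16.1, 5.1, 19.4, 2.3, 16.7.
Cumulative: 8.2, 25.5, 44.9, 44.9, 61.0, 66.1, 85.5, 87.8, 104.5.
The total first reaches 74 DD on day 7.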